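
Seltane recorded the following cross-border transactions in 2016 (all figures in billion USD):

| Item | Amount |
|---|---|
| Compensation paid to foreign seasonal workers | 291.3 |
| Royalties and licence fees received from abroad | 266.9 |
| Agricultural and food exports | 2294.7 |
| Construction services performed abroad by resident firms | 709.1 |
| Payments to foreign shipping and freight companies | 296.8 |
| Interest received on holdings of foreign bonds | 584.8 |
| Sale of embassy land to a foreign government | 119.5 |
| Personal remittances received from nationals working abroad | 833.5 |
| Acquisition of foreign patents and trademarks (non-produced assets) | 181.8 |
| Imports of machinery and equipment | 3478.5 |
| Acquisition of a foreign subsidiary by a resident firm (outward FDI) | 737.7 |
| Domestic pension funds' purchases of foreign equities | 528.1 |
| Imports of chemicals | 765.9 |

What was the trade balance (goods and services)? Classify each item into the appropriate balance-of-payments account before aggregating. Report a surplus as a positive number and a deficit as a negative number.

Goods: -3478.5 + 2294.7 - 765.9 = -1949.7
Services: 266.9 - 296.8 + 709.1 = 679.2
Trade balance = -1949.7 + 679.2 = -1270.5
(Excluded from the trade balance — primary income: compensation paid to foreign seasonal workers 291.3, interest received on holdings of foreign bonds 584.8; capital account: sale of embassy land to a foreign government 119.5, acquisition of foreign patents and trademarks (non-produced assets) 181.8; secondary income: personal remittances received from nationals working abroad 833.5; financial account: acquisition of a foreign subsidiary by a resident firm (outward FDI) 737.7, domestic pension funds' purchases of foreign equities 528.1.)

-1270.5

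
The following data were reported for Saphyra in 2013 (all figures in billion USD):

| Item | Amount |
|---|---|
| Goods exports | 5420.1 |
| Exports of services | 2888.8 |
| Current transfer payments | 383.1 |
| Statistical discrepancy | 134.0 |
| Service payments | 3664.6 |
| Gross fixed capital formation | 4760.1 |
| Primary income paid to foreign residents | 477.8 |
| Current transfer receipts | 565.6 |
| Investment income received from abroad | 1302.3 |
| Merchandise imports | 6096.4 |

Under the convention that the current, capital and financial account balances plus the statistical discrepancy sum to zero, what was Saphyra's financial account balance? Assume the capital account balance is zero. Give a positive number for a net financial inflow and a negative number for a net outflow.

311.1

Goods balance = 5420.1 - 6096.4 = -676.3
Services balance = 2888.8 - 3664.6 = -775.8
Trade balance (goods + services) = -676.3 + (-775.8) = -1452.1
Net primary income = 1302.3 - 477.8 = 824.5
Net secondary income = 565.6 - 383.1 = 182.5
Current account = -1452.1 + 824.5 + 182.5 = -445.1
Financial account = -(-445.1 + 134.0) = 311.1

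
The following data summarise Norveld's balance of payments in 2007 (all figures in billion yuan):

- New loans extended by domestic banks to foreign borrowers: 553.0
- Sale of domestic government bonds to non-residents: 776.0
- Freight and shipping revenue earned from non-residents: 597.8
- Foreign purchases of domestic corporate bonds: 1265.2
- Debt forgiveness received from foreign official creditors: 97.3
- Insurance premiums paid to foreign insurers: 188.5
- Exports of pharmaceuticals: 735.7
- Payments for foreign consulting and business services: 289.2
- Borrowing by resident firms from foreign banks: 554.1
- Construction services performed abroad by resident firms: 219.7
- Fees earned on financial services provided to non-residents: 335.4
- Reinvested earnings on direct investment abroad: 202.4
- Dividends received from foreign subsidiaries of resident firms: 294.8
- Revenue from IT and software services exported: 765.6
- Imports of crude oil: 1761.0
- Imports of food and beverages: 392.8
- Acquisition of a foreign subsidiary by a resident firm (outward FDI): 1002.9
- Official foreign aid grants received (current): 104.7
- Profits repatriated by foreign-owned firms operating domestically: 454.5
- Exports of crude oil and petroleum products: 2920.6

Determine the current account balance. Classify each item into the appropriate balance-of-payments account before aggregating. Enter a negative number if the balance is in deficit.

Goods: 2920.6 - 392.8 - 1761.0 + 735.7 = 1502.5
Services: 219.7 - 188.5 + 335.4 + 765.6 - 289.2 + 597.8 = 1440.8
Primary income: 202.4 - 454.5 + 294.8 = 42.7
Secondary income: 104.7
Current account = 1502.5 + 1440.8 + 42.7 + 104.7 = 3090.7
(Excluded from the current account — financial account: new loans extended by domestic banks to foreign borrowers 553.0, sale of domestic government bonds to non-residents 776.0, foreign purchases of domestic corporate bonds 1265.2, borrowing by resident firms from foreign banks 554.1, acquisition of a foreign subsidiary by a resident firm (outward FDI) 1002.9; capital account: debt forgiveness received from foreign official creditors 97.3.)

3090.7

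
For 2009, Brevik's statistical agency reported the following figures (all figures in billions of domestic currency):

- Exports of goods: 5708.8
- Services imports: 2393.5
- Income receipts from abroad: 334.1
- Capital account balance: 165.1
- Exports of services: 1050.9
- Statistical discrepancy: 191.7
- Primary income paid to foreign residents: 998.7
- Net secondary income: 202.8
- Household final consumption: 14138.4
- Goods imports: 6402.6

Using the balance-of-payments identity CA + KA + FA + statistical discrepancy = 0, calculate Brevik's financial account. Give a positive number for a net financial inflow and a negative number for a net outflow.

Goods balance = 5708.8 - 6402.6 = -693.8
Services balance = 1050.9 - 2393.5 = -1342.6
Trade balance (goods + services) = -693.8 + (-1342.6) = -2036.4
Net primary income = 334.1 - 998.7 = -664.6
Net secondary income = 202.8
Current account = -2036.4 + (-664.6) + 202.8 = -2498.2
Financial account = -(-2498.2 + 165.1 + 191.7) = 2141.4

2141.4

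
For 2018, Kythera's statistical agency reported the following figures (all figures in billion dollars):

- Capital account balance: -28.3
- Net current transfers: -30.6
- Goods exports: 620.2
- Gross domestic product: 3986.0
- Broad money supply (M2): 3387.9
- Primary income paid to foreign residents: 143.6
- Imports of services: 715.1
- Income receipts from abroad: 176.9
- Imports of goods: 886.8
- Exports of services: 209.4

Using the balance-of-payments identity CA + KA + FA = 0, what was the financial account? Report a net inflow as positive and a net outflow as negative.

797.9

Goods balance = 620.2 - 886.8 = -266.6
Services balance = 209.4 - 715.1 = -505.7
Trade balance (goods + services) = -266.6 + (-505.7) = -772.3
Net primary income = 176.9 - 143.6 = 33.3
Net secondary income = -30.6
Current account = -772.3 + 33.3 + (-30.6) = -769.6
Financial account = -(-769.6 + (-28.3)) = 797.9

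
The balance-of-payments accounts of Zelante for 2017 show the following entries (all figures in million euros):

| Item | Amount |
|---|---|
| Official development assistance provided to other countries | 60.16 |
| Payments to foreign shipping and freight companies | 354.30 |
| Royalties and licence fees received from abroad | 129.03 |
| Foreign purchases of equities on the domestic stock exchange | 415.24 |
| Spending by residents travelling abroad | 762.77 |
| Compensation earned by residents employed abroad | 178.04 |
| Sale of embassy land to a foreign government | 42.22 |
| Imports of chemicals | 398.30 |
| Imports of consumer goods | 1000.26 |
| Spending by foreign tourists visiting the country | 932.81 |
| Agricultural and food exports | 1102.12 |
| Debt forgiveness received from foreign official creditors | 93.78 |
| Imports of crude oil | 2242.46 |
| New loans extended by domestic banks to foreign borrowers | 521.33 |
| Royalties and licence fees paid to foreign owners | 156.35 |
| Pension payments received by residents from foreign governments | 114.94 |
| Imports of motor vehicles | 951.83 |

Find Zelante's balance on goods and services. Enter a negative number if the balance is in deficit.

Goods: -951.83 - 2242.46 - 1000.26 + 1102.12 - 398.30 = -3490.73
Services: -354.30 - 156.35 - 762.77 + 932.81 + 129.03 = -211.58
Trade balance = -3490.73 + (-211.58) = -3702.31
(Excluded from the trade balance — secondary income: official development assistance provided to other countries 60.16, pension payments received by residents from foreign governments 114.94; financial account: foreign purchases of equities on the domestic stock exchange 415.24, new loans extended by domestic banks to foreign borrowers 521.33; primary income: compensation earned by residents employed abroad 178.04; capital account: sale of embassy land to a foreign government 42.22, debt forgiveness received from foreign official creditors 93.78.)

-3702.31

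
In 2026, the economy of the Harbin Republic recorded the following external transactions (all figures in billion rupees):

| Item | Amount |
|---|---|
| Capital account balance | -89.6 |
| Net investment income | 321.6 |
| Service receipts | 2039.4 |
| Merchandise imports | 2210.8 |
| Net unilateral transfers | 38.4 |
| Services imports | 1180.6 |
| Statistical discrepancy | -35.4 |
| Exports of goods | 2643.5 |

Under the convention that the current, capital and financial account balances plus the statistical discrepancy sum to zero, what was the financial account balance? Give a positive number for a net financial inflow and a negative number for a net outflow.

-1526.5

Goods balance = 2643.5 - 2210.8 = 432.7
Services balance = 2039.4 - 1180.6 = 858.8
Trade balance (goods + services) = 432.7 + 858.8 = 1291.5
Net primary income = 321.6
Net secondary income = 38.4
Current account = 1291.5 + 321.6 + 38.4 = 1651.5
Financial account = -(1651.5 + (-89.6) + (-35.4)) = -1526.5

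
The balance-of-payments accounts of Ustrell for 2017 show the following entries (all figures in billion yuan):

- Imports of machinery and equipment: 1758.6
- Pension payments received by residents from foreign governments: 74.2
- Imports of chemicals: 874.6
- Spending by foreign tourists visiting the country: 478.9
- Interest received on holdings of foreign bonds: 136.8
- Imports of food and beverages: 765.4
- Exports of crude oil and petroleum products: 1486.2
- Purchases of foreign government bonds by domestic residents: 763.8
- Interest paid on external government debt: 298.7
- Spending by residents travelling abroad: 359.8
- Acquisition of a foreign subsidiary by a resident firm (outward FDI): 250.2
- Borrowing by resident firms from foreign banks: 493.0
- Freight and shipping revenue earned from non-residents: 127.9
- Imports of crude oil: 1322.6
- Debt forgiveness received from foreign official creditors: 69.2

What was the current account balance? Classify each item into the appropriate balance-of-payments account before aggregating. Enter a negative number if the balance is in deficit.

-3075.7

Goods: 1486.2 - 765.4 - 1758.6 - 1322.6 - 874.6 = -3235.0
Services: 478.9 + 127.9 - 359.8 = 247.0
Primary income: 136.8 - 298.7 = -161.9
Secondary income: 74.2
Current account = (-3235.0) + 247.0 + (-161.9) + 74.2 = -3075.7
(Excluded from the current account — financial account: purchases of foreign government bonds by domestic residents 763.8, acquisition of a foreign subsidiary by a resident firm (outward FDI) 250.2, borrowing by resident firms from foreign banks 493.0; capital account: debt forgiveness received from foreign official creditors 69.2.)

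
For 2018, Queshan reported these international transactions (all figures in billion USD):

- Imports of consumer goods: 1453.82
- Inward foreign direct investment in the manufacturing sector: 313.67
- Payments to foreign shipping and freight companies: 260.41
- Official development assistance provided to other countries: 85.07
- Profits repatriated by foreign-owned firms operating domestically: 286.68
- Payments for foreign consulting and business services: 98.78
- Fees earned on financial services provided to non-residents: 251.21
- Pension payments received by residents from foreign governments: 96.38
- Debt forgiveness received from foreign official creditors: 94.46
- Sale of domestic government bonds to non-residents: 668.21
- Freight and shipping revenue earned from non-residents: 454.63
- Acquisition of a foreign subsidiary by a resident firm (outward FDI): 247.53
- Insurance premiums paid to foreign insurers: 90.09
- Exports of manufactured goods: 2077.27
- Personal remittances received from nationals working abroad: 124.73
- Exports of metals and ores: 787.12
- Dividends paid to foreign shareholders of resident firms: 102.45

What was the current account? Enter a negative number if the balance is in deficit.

Goods: 787.12 + 2077.27 - 1453.82 = 1410.57
Services: 251.21 + 454.63 - 98.78 - 260.41 - 90.09 = 256.56
Primary income: -102.45 - 286.68 = -389.13
Secondary income: 124.73 + 96.38 - 85.07 = 136.04
Current account = 1410.57 + 256.56 + (-389.13) + 136.04 = 1414.04
(Excluded from the current account — financial account: inward foreign direct investment in the manufacturing sector 313.67, sale of domestic government bonds to non-residents 668.21, acquisition of a foreign subsidiary by a resident firm (outward FDI) 247.53; capital account: debt forgiveness received from foreign official creditors 94.46.)

1414.04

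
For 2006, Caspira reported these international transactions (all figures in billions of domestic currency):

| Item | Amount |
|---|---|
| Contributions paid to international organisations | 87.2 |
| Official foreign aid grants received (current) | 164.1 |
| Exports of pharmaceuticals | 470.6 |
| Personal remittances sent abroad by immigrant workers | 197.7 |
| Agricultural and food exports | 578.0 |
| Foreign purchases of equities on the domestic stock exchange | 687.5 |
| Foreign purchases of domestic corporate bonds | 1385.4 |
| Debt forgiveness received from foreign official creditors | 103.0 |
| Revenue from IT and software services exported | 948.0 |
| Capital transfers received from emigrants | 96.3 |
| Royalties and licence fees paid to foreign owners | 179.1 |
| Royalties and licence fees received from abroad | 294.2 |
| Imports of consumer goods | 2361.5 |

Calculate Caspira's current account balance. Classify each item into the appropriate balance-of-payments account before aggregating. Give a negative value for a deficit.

-370.6

Goods: 470.6 + 578.0 - 2361.5 = -1312.9
Services: 948.0 - 179.1 + 294.2 = 1063.1
Secondary income: -197.7 - 87.2 + 164.1 = -120.8
Current account = (-1312.9) + 1063.1 + (-120.8) = -370.6
(Excluded from the current account — financial account: foreign purchases of equities on the domestic stock exchange 687.5, foreign purchases of domestic corporate bonds 1385.4; capital account: debt forgiveness received from foreign official creditors 103.0, capital transfers received from emigrants 96.3.)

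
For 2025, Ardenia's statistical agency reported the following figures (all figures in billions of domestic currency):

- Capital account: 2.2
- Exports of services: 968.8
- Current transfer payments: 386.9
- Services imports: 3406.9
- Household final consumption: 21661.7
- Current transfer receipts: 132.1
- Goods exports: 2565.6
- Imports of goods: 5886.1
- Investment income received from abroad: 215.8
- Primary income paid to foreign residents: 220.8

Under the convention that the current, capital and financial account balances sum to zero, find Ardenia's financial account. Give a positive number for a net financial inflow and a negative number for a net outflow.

Goods balance = 2565.6 - 5886.1 = -3320.5
Services balance = 968.8 - 3406.9 = -2438.1
Trade balance (goods + services) = -3320.5 + (-2438.1) = -5758.6
Net primary income = 215.8 - 220.8 = -5.0
Net secondary income = 132.1 - 386.9 = -254.8
Current account = -5758.6 + (-5.0) + (-254.8) = -6018.4
Financial account = -(-6018.4 + 2.2) = 6016.2

6016.2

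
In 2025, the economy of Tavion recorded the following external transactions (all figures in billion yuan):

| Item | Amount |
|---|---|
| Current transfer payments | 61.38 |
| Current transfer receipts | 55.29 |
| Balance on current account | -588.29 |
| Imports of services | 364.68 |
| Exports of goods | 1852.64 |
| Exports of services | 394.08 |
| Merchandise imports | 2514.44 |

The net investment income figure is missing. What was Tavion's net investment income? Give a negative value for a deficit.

Current account = goods balance + services balance + net primary income + net secondary income
Sum of the known components = -638.49
Net investment income = CA - (known components) = -588.29 - (-638.49) = 50.20

50.20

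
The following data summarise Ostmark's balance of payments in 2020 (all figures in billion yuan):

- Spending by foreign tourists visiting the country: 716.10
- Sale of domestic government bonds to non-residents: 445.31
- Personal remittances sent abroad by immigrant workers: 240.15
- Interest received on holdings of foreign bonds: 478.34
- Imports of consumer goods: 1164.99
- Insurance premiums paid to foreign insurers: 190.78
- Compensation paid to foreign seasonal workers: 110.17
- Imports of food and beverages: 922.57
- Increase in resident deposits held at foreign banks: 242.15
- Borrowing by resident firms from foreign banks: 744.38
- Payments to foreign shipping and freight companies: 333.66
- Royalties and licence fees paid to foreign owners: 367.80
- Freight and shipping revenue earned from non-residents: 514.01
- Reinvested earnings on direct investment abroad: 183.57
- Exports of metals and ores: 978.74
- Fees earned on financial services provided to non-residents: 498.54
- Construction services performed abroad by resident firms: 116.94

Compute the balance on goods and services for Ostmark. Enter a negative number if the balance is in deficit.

Goods: 978.74 - 922.57 - 1164.99 = -1108.82
Services: -190.78 + 116.94 - 333.66 + 716.10 - 367.80 + 498.54 + 514.01 = 953.35
Trade balance = -1108.82 + 953.35 = -155.47
(Excluded from the trade balance — financial account: sale of domestic government bonds to non-residents 445.31, increase in resident deposits held at foreign banks 242.15, borrowing by resident firms from foreign banks 744.38; secondary income: personal remittances sent abroad by immigrant workers 240.15; primary income: interest received on holdings of foreign bonds 478.34, compensation paid to foreign seasonal workers 110.17, reinvested earnings on direct investment abroad 183.57.)

-155.47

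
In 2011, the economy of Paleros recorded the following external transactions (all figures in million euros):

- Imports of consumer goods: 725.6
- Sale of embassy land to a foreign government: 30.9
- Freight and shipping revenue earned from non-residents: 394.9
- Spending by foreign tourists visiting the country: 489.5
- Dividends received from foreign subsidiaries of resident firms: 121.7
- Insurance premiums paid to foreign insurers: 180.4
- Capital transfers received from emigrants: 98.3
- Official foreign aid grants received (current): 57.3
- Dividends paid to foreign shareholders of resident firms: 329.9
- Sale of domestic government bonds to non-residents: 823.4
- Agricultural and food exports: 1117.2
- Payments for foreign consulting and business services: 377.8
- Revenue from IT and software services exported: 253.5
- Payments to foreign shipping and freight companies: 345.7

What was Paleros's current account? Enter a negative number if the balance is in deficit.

474.7

Goods: -725.6 + 1117.2 = 391.6
Services: -345.7 + 253.5 + 394.9 - 377.8 - 180.4 + 489.5 = 234.0
Primary income: 121.7 - 329.9 = -208.2
Secondary income: 57.3
Current account = 391.6 + 234.0 + (-208.2) + 57.3 = 474.7
(Excluded from the current account — capital account: sale of embassy land to a foreign government 30.9, capital transfers received from emigrants 98.3; financial account: sale of domestic government bonds to non-residents 823.4.)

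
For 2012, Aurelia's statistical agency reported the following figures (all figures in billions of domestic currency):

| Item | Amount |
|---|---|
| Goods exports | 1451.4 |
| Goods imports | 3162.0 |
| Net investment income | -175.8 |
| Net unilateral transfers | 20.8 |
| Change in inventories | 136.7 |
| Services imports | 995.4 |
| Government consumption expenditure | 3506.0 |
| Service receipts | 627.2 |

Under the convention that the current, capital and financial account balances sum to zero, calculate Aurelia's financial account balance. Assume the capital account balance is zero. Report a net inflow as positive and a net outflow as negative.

Goods balance = 1451.4 - 3162.0 = -1710.6
Services balance = 627.2 - 995.4 = -368.2
Trade balance (goods + services) = -1710.6 + (-368.2) = -2078.8
Net primary income = -175.8
Net secondary income = 20.8
Current account = -2078.8 + (-175.8) + 20.8 = -2233.8
Financial account = -(-2233.8) = 2233.8

2233.8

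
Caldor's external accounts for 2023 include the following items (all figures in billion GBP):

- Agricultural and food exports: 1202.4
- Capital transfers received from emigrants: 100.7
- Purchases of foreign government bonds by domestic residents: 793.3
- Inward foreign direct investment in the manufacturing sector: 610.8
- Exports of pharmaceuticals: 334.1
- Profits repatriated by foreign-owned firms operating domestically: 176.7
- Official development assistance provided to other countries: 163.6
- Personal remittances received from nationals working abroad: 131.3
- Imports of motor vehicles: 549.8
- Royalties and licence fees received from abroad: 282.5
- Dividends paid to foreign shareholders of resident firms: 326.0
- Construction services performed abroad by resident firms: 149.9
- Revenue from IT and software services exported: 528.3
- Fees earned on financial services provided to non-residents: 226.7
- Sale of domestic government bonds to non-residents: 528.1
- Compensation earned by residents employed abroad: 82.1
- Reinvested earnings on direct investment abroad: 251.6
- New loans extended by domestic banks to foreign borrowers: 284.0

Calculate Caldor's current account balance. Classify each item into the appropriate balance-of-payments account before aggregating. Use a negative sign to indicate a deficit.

1972.8

Goods: 1202.4 + 334.1 - 549.8 = 986.7
Services: 282.5 + 149.9 + 226.7 + 528.3 = 1187.4
Primary income: 251.6 + 82.1 - 176.7 - 326.0 = -169.0
Secondary income: 131.3 - 163.6 = -32.3
Current account = 986.7 + 1187.4 + (-169.0) + (-32.3) = 1972.8
(Excluded from the current account — capital account: capital transfers received from emigrants 100.7; financial account: purchases of foreign government bonds by domestic residents 793.3, inward foreign direct investment in the manufacturing sector 610.8, sale of domestic government bonds to non-residents 528.1, new loans extended by domestic banks to foreign borrowers 284.0.)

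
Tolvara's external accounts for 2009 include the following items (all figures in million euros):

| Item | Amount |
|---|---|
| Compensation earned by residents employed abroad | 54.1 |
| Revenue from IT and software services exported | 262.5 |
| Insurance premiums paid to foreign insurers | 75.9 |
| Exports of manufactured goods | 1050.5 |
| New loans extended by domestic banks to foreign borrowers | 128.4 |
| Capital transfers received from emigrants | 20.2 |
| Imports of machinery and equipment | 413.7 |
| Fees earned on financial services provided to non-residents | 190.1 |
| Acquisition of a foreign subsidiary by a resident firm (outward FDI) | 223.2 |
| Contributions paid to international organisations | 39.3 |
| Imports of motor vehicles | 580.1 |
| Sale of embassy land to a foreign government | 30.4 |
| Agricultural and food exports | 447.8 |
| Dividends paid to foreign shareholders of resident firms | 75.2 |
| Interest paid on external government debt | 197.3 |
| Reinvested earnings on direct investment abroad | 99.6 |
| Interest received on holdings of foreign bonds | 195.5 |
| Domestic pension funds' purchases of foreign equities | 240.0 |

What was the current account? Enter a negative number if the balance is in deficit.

918.6

Goods: -413.7 + 1050.5 - 580.1 + 447.8 = 504.5
Services: -75.9 + 190.1 + 262.5 = 376.7
Primary income: 99.6 - 75.2 - 197.3 + 195.5 + 54.1 = 76.7
Secondary income: -39.3
Current account = 504.5 + 376.7 + 76.7 + (-39.3) = 918.6
(Excluded from the current account — financial account: new loans extended by domestic banks to foreign borrowers 128.4, acquisition of a foreign subsidiary by a resident firm (outward FDI) 223.2, domestic pension funds' purchases of foreign equities 240.0; capital account: capital transfers received from emigrants 20.2, sale of embassy land to a foreign government 30.4.)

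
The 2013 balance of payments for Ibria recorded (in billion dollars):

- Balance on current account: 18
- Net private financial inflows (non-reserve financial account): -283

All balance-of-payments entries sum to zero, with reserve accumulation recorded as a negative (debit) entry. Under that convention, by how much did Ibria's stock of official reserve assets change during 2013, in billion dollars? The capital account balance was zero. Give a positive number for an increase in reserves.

-265

Official reserve transactions balance = -(18 + (-283)) = 265
An accumulation of reserves is recorded as a debit (negative entry), so the change in the stock of reserves is the negative of that balance.
Change in official reserves = -(265) = -265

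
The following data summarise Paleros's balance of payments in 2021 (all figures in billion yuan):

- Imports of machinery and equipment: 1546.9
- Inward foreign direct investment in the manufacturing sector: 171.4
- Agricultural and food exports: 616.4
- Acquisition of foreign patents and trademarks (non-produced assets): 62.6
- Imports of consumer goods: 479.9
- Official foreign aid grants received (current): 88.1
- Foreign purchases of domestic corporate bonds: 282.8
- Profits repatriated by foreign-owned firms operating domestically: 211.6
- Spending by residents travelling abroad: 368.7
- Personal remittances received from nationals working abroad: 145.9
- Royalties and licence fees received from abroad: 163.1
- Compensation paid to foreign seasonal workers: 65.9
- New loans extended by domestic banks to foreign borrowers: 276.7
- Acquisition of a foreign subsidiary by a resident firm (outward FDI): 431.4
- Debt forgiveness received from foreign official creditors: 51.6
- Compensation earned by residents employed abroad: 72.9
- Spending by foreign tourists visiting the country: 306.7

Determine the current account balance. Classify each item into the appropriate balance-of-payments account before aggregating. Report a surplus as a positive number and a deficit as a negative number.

-1279.9

Goods: -1546.9 + 616.4 - 479.9 = -1410.4
Services: -368.7 + 306.7 + 163.1 = 101.1
Primary income: 72.9 - 65.9 - 211.6 = -204.6
Secondary income: 88.1 + 145.9 = 234.0
Current account = (-1410.4) + 101.1 + (-204.6) + 234.0 = -1279.9
(Excluded from the current account — financial account: inward foreign direct investment in the manufacturing sector 171.4, foreign purchases of domestic corporate bonds 282.8, new loans extended by domestic banks to foreign borrowers 276.7, acquisition of a foreign subsidiary by a resident firm (outward FDI) 431.4; capital account: acquisition of foreign patents and trademarks (non-produced assets) 62.6, debt forgiveness received from foreign official creditors 51.6.)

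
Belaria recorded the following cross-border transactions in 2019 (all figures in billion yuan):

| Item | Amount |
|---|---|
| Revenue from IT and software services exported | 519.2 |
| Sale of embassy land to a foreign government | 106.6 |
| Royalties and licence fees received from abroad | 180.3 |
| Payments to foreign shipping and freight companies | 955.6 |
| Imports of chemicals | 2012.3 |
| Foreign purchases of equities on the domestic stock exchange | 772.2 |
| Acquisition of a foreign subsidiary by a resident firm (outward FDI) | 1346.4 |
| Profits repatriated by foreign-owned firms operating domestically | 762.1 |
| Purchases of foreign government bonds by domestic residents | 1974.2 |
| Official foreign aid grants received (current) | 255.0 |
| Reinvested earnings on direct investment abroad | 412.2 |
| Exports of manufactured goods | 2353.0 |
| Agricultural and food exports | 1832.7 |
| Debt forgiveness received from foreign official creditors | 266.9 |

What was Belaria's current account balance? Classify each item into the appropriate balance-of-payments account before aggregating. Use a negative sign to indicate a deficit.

Goods: 2353.0 - 2012.3 + 1832.7 = 2173.4
Services: 519.2 - 955.6 + 180.3 = -256.1
Primary income: -762.1 + 412.2 = -349.9
Secondary income: 255.0
Current account = 2173.4 + (-256.1) + (-349.9) + 255.0 = 1822.4
(Excluded from the current account — capital account: sale of embassy land to a foreign government 106.6, debt forgiveness received from foreign official creditors 266.9; financial account: foreign purchases of equities on the domestic stock exchange 772.2, acquisition of a foreign subsidiary by a resident firm (outward FDI) 1346.4, purchases of foreign government bonds by domestic residents 1974.2.)

1822.4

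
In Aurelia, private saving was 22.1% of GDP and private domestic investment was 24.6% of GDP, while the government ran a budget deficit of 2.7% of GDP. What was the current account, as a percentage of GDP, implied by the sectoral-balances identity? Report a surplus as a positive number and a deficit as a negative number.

-5.2

By the sectoral-balances identity, CA = (S_private - I) + (T - G).
Private balance = 22.1 - 24.6 = -2.5
Government balance (T - G) = -2.7
CA = -2.5 + (-2.7) = -5.2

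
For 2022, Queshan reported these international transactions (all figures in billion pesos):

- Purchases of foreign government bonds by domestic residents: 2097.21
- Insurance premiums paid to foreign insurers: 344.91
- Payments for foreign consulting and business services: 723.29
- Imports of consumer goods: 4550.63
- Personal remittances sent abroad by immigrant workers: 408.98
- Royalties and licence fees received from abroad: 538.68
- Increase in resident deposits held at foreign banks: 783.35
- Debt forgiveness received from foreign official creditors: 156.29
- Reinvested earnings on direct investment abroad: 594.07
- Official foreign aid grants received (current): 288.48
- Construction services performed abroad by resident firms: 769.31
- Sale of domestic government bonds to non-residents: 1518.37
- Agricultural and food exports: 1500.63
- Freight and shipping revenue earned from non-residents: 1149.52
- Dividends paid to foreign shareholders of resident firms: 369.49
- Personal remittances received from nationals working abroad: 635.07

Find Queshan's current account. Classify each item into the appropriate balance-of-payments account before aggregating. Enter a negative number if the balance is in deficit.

Goods: -4550.63 + 1500.63 = -3050.00
Services: 538.68 + 1149.52 - 723.29 + 769.31 - 344.91 = 1389.31
Primary income: 594.07 - 369.49 = 224.58
Secondary income: 635.07 - 408.98 + 288.48 = 514.57
Current account = (-3050.00) + 1389.31 + 224.58 + 514.57 = -921.54
(Excluded from the current account — financial account: purchases of foreign government bonds by domestic residents 2097.21, increase in resident deposits held at foreign banks 783.35, sale of domestic government bonds to non-residents 1518.37; capital account: debt forgiveness received from foreign official creditors 156.29.)

-921.54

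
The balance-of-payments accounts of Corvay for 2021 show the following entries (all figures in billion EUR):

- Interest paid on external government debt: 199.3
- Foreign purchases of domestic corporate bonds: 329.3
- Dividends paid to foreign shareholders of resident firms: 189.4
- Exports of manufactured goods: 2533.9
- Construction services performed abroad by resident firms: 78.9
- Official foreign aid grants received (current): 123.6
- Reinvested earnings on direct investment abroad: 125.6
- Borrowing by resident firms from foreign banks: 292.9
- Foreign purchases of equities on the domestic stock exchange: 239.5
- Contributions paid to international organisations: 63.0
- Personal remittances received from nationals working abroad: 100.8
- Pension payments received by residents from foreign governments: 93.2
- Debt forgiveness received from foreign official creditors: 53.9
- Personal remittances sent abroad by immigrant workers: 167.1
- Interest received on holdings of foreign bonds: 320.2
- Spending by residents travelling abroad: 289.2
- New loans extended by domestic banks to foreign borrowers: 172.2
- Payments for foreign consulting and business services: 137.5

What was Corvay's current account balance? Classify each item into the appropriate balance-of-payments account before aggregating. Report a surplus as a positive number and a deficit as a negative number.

2330.7

Goods: 2533.9
Services: 78.9 - 137.5 - 289.2 = -347.8
Primary income: -199.3 + 320.2 + 125.6 - 189.4 = 57.1
Secondary income: -63.0 - 167.1 + 93.2 + 100.8 + 123.6 = 87.5
Current account = 2533.9 + (-347.8) + 57.1 + 87.5 = 2330.7
(Excluded from the current account — financial account: foreign purchases of domestic corporate bonds 329.3, borrowing by resident firms from foreign banks 292.9, foreign purchases of equities on the domestic stock exchange 239.5, new loans extended by domestic banks to foreign borrowers 172.2; capital account: debt forgiveness received from foreign official creditors 53.9.)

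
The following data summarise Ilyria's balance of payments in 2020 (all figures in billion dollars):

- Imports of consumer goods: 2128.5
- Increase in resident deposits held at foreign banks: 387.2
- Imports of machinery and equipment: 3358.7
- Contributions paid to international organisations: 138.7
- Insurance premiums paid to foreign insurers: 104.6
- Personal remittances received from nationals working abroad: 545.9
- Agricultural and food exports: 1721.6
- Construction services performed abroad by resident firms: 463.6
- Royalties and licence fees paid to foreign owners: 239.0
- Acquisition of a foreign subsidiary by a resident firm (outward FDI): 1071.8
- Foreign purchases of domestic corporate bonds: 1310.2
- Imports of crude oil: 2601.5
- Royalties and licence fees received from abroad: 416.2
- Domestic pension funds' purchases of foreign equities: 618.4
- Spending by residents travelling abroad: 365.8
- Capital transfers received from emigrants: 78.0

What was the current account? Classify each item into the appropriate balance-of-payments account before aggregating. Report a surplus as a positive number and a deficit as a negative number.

-5789.5

Goods: 1721.6 - 3358.7 - 2601.5 - 2128.5 = -6367.1
Services: -104.6 - 365.8 + 463.6 + 416.2 - 239.0 = 170.4
Secondary income: 545.9 - 138.7 = 407.2
Current account = (-6367.1) + 170.4 + 407.2 = -5789.5
(Excluded from the current account — financial account: increase in resident deposits held at foreign banks 387.2, acquisition of a foreign subsidiary by a resident firm (outward FDI) 1071.8, foreign purchases of domestic corporate bonds 1310.2, domestic pension funds' purchases of foreign equities 618.4; capital account: capital transfers received from emigrants 78.0.)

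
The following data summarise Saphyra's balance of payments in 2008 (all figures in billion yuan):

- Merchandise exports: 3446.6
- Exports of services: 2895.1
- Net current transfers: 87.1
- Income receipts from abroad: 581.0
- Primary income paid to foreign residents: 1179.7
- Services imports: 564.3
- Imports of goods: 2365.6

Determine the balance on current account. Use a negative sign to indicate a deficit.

2900.2

Goods balance = 3446.6 - 2365.6 = 1081.0
Services balance = 2895.1 - 564.3 = 2330.8
Trade balance (goods + services) = 1081.0 + 2330.8 = 3411.8
Net primary income = 581.0 - 1179.7 = -598.7
Net secondary income = 87.1
Current account = 3411.8 + (-598.7) + 87.1 = 2900.2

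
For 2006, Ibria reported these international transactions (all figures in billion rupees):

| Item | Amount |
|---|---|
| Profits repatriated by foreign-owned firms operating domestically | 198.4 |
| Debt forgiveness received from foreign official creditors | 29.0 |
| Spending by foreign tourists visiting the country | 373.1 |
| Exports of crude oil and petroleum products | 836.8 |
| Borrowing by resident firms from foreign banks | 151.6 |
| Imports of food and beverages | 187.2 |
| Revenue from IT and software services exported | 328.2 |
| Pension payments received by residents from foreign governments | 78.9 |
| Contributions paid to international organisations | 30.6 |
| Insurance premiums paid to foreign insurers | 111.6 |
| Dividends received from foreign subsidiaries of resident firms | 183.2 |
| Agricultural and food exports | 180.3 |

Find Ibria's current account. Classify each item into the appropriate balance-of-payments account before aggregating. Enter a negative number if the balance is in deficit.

Goods: -187.2 + 180.3 + 836.8 = 829.9
Services: 328.2 + 373.1 - 111.6 = 589.7
Primary income: 183.2 - 198.4 = -15.2
Secondary income: -30.6 + 78.9 = 48.3
Current account = 829.9 + 589.7 + (-15.2) + 48.3 = 1452.7
(Excluded from the current account — capital account: debt forgiveness received from foreign official creditors 29.0; financial account: borrowing by resident firms from foreign banks 151.6.)

1452.7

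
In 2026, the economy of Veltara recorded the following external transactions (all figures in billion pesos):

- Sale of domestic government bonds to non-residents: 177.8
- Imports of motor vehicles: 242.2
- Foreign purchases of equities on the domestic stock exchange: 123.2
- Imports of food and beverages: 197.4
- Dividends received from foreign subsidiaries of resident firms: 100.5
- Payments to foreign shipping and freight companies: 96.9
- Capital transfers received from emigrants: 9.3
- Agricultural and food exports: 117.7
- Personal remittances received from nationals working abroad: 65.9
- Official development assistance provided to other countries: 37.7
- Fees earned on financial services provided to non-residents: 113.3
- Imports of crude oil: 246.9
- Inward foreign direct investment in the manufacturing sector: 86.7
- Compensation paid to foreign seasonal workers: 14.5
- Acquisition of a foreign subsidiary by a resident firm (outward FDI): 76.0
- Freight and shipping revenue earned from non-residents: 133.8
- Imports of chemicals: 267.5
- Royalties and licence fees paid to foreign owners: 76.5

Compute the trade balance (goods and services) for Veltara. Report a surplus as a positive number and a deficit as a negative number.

-762.6

Goods: -242.2 - 197.4 - 246.9 - 267.5 + 117.7 = -836.3
Services: -96.9 - 76.5 + 113.3 + 133.8 = 73.7
Trade balance = -836.3 + 73.7 = -762.6
(Excluded from the trade balance — financial account: sale of domestic government bonds to non-residents 177.8, foreign purchases of equities on the domestic stock exchange 123.2, inward foreign direct investment in the manufacturing sector 86.7, acquisition of a foreign subsidiary by a resident firm (outward FDI) 76.0; primary income: dividends received from foreign subsidiaries of resident firms 100.5, compensation paid to foreign seasonal workers 14.5; capital account: capital transfers received from emigrants 9.3; secondary income: personal remittances received from nationals working abroad 65.9, official development assistance provided to other countries 37.7.)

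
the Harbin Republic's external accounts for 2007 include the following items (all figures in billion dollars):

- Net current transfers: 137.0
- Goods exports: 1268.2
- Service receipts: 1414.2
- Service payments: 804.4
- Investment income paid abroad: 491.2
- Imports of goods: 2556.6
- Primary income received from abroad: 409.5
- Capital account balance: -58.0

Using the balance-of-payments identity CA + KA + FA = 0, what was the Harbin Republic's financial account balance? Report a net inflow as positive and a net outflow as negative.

681.3

Goods balance = 1268.2 - 2556.6 = -1288.4
Services balance = 1414.2 - 804.4 = 609.8
Trade balance (goods + services) = -1288.4 + 609.8 = -678.6
Net primary income = 409.5 - 491.2 = -81.7
Net secondary income = 137.0
Current account = -678.6 + (-81.7) + 137.0 = -623.3
Financial account = -(-623.3 + (-58.0)) = 681.3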